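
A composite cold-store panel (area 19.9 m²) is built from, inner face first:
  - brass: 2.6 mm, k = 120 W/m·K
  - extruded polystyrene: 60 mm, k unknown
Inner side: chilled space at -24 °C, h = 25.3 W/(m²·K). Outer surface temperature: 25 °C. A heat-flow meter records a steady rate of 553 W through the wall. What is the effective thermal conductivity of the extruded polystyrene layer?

Treating each layer as a thermal resistance in series:
R_inner film = 1/(h_i·A) = 1/(25.3×19.9) = 0.001986 K/W
R_brass = L/(kA) = 0.0026/(120×19.9) = 1.089×10^-6 K/W
Sum of known resistances R_other = 0.001987 K/W
Total R = ΔT/Q = 49/553 = 0.08861 K/W
R_extruded polystyrene = R_total − R_other = 0.08662 K/W
k = L/(R·A) = 0.06/(0.08662×19.9)

k ≈ 0.0348 W/(m·K)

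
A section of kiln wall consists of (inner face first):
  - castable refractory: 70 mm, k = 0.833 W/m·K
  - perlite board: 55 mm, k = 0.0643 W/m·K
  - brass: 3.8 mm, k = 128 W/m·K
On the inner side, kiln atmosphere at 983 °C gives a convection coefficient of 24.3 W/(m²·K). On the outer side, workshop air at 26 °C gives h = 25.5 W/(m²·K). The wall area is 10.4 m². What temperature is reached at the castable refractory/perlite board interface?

Treating each layer as a thermal resistance in series:
R_inner film = 1/(h_i·A) = 1/(24.3×10.4) = 0.003957 K/W
R_castable refractory = L/(kA) = 0.07/(0.833×10.4) = 0.00808 K/W
R_perlite board = L/(kA) = 0.055/(0.0643×10.4) = 0.08225 K/W
R_brass = L/(kA) = 0.0038/(128×10.4) = 2.855×10^-6 K/W
R_outer film = 1/(h_o·A) = 1/(25.5×10.4) = 0.003771 K/W
R_total = 0.09806 K/W;  Q = ΔT/R_total = 957/0.09806 = 9760 W
T_interface = T_inner − Q·ΣR(inner→interface) = 983 − 9760×0.01204

T ≈ 866 °C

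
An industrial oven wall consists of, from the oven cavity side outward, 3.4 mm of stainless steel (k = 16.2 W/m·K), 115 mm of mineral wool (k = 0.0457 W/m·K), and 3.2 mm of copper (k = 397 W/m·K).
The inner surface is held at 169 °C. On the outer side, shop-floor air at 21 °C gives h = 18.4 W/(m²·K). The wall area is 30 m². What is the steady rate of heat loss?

Q ≈ 1730 W

Using the resistance-network approach (series):
R_stainless steel = L/(kA) = 0.0034/(16.2×30) = 6.996×10^-6 K/W
R_mineral wool = L/(kA) = 0.115/(0.0457×30) = 0.08388 K/W
R_copper = L/(kA) = 0.0032/(397×30) = 2.687×10^-7 K/W
R_outer film = 1/(h_o·A) = 1/(18.4×30) = 0.001812 K/W
R_total = 0.0857 K/W
Q = ΔT / R_total = 148 / 0.0857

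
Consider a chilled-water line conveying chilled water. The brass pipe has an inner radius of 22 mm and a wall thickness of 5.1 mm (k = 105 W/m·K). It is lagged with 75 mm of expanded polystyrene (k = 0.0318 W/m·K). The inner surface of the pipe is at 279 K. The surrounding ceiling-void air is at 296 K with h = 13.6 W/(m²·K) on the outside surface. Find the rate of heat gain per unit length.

q′ ≈ 2.52 W/m

For a radial system each layer contributes R = ln(r_out/r_in)/(2πkL); films add R = 1/(hA).
R_brass pipe wall = ln(27.1/22)/(2π×105×1) = 3.16×10^-4 K/W
R_expanded polystyrene = ln(102.1/27.1)/(2π×0.0318×1) = 6.639 K/W
R_outer film = 1/(h_o·2πr_oL) = 1/(13.6×2π×0.1021×1) = 0.1146 K/W
R_total = 6.753 K/W
Q = ΔT/R_total = 17/6.753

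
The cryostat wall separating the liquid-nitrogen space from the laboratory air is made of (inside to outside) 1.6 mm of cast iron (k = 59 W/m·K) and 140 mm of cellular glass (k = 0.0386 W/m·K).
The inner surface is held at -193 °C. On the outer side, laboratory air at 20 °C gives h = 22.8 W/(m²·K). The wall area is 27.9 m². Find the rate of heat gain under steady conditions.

Q ≈ 1620 W

Treating each layer as a thermal resistance in series:
R_cast iron = L/(kA) = 0.0016/(59×27.9) = 9.72×10^-7 K/W
R_cellular glass = L/(kA) = 0.14/(0.0386×27.9) = 0.13 K/W
R_outer film = 1/(h_o·A) = 1/(22.8×27.9) = 0.001572 K/W
R_total = 0.1316 K/W
Q = ΔT / R_total = 213 / 0.1316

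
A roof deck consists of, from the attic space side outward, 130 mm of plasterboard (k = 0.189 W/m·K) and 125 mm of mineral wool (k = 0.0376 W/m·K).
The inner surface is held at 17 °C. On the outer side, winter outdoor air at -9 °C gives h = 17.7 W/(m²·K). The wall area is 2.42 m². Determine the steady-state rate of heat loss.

Q ≈ 15.5 W

Model the wall as resistances in series:
R_plasterboard = L/(kA) = 0.13/(0.189×2.42) = 0.2842 K/W
R_mineral wool = L/(kA) = 0.125/(0.0376×2.42) = 1.374 K/W
R_outer film = 1/(h_o·A) = 1/(17.7×2.42) = 0.02335 K/W
R_total = 1.681 K/W
Q = ΔT / R_total = 26 / 1.681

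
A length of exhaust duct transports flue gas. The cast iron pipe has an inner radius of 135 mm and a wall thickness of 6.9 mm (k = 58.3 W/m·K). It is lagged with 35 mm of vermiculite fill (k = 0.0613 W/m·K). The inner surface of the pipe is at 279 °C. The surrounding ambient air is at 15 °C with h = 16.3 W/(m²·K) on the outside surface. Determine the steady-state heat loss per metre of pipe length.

q′ ≈ 421 W/m

Cylindrical conduction, so R = ln(r₂/r₁)/(2πkL) per layer, in series:
R_cast iron pipe wall = ln(141.9/135)/(2π×58.3×1) = 1.361×10^-4 K/W
R_vermiculite fill = ln(176.9/141.9)/(2π×0.0613×1) = 0.5724 K/W
R_outer film = 1/(h_o·2πr_oL) = 1/(16.3×2π×0.1769×1) = 0.0552 K/W
R_total = 0.6277 K/W
Q = ΔT/R_total = 264/0.6277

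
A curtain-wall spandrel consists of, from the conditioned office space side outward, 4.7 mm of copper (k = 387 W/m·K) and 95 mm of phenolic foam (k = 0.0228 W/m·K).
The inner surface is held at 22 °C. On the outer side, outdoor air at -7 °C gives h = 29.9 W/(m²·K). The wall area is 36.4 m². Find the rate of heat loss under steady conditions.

Q ≈ 251 W

Using the resistance-network approach (series):
R_copper = L/(kA) = 0.0047/(387×36.4) = 3.336×10^-7 K/W
R_phenolic foam = L/(kA) = 0.095/(0.0228×36.4) = 0.1145 K/W
R_outer film = 1/(h_o·A) = 1/(29.9×36.4) = 9.188×10^-4 K/W
R_total = 0.1154 K/W
Q = ΔT / R_total = 29 / 0.1154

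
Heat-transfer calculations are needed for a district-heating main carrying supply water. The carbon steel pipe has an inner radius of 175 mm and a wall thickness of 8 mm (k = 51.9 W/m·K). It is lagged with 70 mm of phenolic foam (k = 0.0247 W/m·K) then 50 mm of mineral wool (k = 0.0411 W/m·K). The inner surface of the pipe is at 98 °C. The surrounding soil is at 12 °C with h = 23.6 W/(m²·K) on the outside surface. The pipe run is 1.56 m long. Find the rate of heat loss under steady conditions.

Cylindrical conduction, so R = ln(r₂/r₁)/(2πkL) per layer, in series:
R_carbon steel pipe wall = ln(183/175)/(2π×51.9×1.56) = 8.787×10^-5 K/W
R_phenolic foam = ln(253/183)/(2π×0.0247×1.56) = 1.338 K/W
R_mineral wool = ln(303/253)/(2π×0.0411×1.56) = 0.4477 K/W
R_outer film = 1/(h_o·2πr_oL) = 1/(23.6×2π×0.303×1.56) = 0.01427 K/W
R_total = 1.8 K/W
Q = ΔT/R_total = 86/1.8

Q ≈ 47.8 W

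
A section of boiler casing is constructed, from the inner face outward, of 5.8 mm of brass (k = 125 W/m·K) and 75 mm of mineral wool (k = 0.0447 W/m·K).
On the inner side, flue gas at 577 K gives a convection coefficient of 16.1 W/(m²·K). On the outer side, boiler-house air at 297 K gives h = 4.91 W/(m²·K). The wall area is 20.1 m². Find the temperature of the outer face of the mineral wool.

Treating each layer as a thermal resistance in series:
R_inner film = 1/(h_i·A) = 1/(16.1×20.1) = 0.00309 K/W
R_brass = L/(kA) = 0.0058/(125×20.1) = 2.308×10^-6 K/W
R_mineral wool = L/(kA) = 0.075/(0.0447×20.1) = 0.08348 K/W
R_outer film = 1/(h_o·A) = 1/(4.91×20.1) = 0.01013 K/W
R_total = 0.0967 K/W;  Q = ΔT/R_total = 280/0.0967 = 2896 W
T_interface = T_inner − Q·ΣR(inner→interface) = 577 − 2900×0.08657

T ≈ 326 K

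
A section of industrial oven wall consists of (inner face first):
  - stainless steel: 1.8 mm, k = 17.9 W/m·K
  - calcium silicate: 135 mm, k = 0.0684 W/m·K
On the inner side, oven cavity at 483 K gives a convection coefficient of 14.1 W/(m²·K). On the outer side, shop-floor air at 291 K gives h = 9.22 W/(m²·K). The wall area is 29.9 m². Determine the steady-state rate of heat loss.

Q ≈ 2670 W

Thermal resistances in series:
R_inner film = 1/(h_i·A) = 1/(14.1×29.9) = 0.002372 K/W
R_stainless steel = L/(kA) = 0.0018/(17.9×29.9) = 3.363×10^-6 K/W
R_calcium silicate = L/(kA) = 0.135/(0.0684×29.9) = 0.06601 K/W
R_outer film = 1/(h_o·A) = 1/(9.22×29.9) = 0.003627 K/W
R_total = 0.07201 K/W
Q = ΔT / R_total = 192 / 0.07201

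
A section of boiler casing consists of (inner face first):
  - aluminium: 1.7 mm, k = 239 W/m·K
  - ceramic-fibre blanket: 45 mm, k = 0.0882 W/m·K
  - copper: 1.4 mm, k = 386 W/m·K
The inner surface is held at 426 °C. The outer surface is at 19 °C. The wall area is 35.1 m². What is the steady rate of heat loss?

Q ≈ 28000 W

Thermal resistances in series:
R_aluminium = L/(kA) = 0.0017/(239×35.1) = 2.026×10^-7 K/W
R_ceramic-fibre blanket = L/(kA) = 0.045/(0.0882×35.1) = 0.01454 K/W
R_copper = L/(kA) = 0.0014/(386×35.1) = 1.033×10^-7 K/W
R_total = 0.01454 K/W
Q = ΔT / R_total = 407 / 0.01454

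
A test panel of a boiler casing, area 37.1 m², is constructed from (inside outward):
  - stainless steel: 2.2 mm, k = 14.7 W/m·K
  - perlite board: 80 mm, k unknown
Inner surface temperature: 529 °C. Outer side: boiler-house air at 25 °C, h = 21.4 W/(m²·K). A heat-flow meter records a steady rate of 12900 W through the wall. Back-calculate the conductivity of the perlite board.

Treating each layer as a thermal resistance in series:
R_stainless steel = L/(kA) = 0.0022/(14.7×37.1) = 4.034×10^-6 K/W
R_outer film = 1/(h_o·A) = 1/(21.4×37.1) = 0.00126 K/W
Sum of known resistances R_other = 0.001264 K/W
Total R = ΔT/Q = 504/12900 = 0.03907 K/W
R_perlite board = R_total − R_other = 0.03781 K/W
k = L/(R·A) = 0.08/(0.03781×37.1)

k ≈ 0.057 W/(m·K)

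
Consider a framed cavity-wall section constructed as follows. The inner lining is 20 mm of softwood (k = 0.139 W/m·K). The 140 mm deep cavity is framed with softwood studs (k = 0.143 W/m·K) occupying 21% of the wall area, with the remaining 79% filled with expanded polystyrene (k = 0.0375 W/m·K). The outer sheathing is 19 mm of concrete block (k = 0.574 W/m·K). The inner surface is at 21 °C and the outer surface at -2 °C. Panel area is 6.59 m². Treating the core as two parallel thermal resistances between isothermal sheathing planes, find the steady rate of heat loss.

Q ≈ 60.1 W

Sheathing layers in series; stud and cavity paths in parallel between them.
R_inner = 0.02/(0.139×6.59) = 0.02183 K/W
R_stud  = 0.14/(0.143×0.21×6.59) = 0.7074 K/W
R_cav   = 0.14/(0.0375×0.79×6.59) = 0.7171 K/W
1/R_core = 1/R_stud + 1/R_cav → R_core = 0.3561 K/W
R_outer = 0.019/(0.574×6.59) = 0.005023 K/W
R_total = 0.383 K/W
Q = ΔT/R_total = 23/0.383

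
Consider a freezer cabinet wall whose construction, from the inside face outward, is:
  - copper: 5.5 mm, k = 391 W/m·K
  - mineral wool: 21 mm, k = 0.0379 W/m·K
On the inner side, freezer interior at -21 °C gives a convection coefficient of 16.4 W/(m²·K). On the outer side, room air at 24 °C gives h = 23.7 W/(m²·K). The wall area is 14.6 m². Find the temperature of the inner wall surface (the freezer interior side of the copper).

Using the resistance-network approach (series):
R_inner film = 1/(h_i·A) = 1/(16.4×14.6) = 0.004176 K/W
R_copper = L/(kA) = 0.0055/(391×14.6) = 9.635×10^-7 K/W
R_mineral wool = L/(kA) = 0.021/(0.0379×14.6) = 0.03795 K/W
R_outer film = 1/(h_o·A) = 1/(23.7×14.6) = 0.00289 K/W
R_total = 0.04502 K/W;  Q = ΔT/R_total = 45/0.04502 = 999.6 W
T_interface = T_inner + Q·ΣR(inner→interface) = -21 + 1000×0.004176

T ≈ -16.8 °C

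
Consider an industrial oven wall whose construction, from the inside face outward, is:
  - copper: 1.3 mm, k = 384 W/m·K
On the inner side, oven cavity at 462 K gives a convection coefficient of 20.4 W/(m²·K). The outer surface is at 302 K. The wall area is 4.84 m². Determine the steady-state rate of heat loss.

Q ≈ 15800 W

Using the resistance-network approach (series):
R_inner film = 1/(h_i·A) = 1/(20.4×4.84) = 0.01013 K/W
R_copper = L/(kA) = 0.0013/(384×4.84) = 6.995×10^-7 K/W
R_total = 0.01013 K/W
Q = ΔT / R_total = 160 / 0.01013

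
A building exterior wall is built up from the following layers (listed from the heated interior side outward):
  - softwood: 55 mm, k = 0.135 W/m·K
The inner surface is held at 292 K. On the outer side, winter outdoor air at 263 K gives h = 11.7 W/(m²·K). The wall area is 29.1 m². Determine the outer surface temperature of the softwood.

Model the wall as resistances in series:
R_softwood = L/(kA) = 0.055/(0.135×29.1) = 0.014 K/W
R_outer film = 1/(h_o·A) = 1/(11.7×29.1) = 0.002937 K/W
R_total = 0.01694 K/W;  Q = ΔT/R_total = 29/0.01694 = 1712 W
T_interface = T_inner − Q·ΣR(inner→interface) = 292 − 1710×0.014

T ≈ 268 K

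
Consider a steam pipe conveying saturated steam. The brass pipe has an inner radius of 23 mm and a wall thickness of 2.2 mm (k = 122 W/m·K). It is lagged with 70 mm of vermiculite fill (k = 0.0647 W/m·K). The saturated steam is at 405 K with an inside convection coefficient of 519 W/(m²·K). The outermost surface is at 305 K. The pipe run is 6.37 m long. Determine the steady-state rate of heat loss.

Q ≈ 194 W

Radial resistances (cylindrical: R_cond = ln(r_o/r_i)/(2πkL), R_conv = 1/(h·2πrL)):
R_inner film = 1/(h_i·2πr₁L) = 1/(519×2π×0.023×6.37) = 0.002093 K/W
R_brass pipe wall = ln(25.2/23)/(2π×122×6.37) = 1.871×10^-5 K/W
R_vermiculite fill = ln(95.2/25.2)/(2π×0.0647×6.37) = 0.5133 K/W
R_total = 0.5154 K/W
Q = ΔT/R_total = 100/0.5154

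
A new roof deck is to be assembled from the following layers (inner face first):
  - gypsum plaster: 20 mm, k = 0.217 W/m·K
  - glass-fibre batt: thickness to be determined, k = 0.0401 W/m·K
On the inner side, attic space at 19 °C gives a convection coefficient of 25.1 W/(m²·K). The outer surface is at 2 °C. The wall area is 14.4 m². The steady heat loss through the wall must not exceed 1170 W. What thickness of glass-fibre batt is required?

Treating each layer as a thermal resistance in series:
R_inner film = 1/(h_i·A) = 1/(25.1×14.4) = 0.002767 K/W
R_gypsum plaster = L/(kA) = 0.02/(0.217×14.4) = 0.0064 K/W
Sum of the known resistances R_other = 0.009167 K/W
Required total resistance R_tot = ΔT/Q_allow = 17/1170 = 0.01453 K/W
R_glass-fibre batt = R_tot − R_other = 0.005363 K/W
L = R·k·A = 0.005363×0.0401×14.4

L ≈ 3.1 mm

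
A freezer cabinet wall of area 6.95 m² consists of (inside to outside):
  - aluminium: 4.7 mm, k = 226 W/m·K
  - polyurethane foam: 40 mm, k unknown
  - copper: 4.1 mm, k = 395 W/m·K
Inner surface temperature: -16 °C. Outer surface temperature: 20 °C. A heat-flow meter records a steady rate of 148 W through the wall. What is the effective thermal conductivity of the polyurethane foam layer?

Series thermal resistances:
R_aluminium = L/(kA) = 0.0047/(226×6.95) = 2.992×10^-6 K/W
R_copper = L/(kA) = 0.0041/(395×6.95) = 1.493×10^-6 K/W
Sum of known resistances R_other = 4.486×10^-6 K/W
Total R = ΔT/Q = 36/148 = 0.2432 K/W
R_polyurethane foam = R_total − R_other = 0.2432 K/W
k = L/(R·A) = 0.04/(0.2432×6.95)

k ≈ 0.0237 W/(m·K)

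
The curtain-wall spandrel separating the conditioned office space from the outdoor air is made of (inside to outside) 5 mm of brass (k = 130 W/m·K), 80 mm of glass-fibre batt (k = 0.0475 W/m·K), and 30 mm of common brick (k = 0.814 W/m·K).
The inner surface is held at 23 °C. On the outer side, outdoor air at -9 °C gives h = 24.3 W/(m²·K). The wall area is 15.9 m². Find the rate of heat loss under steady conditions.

Q ≈ 289 W

Using the resistance-network approach (series):
R_brass = L/(kA) = 0.005/(130×15.9) = 2.419×10^-6 K/W
R_glass-fibre batt = L/(kA) = 0.08/(0.0475×15.9) = 0.1059 K/W
R_common brick = L/(kA) = 0.03/(0.814×15.9) = 0.002318 K/W
R_outer film = 1/(h_o·A) = 1/(24.3×15.9) = 0.002588 K/W
R_total = 0.1108 K/W
Q = ΔT / R_total = 32 / 0.1108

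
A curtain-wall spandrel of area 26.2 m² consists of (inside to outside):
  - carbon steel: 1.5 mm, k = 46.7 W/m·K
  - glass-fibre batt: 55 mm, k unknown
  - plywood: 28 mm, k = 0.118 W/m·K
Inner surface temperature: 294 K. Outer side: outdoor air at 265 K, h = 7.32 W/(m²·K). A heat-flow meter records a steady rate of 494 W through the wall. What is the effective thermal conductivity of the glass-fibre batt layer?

Using the resistance-network approach (series):
R_carbon steel = L/(kA) = 0.0015/(46.7×26.2) = 1.226×10^-6 K/W
R_plywood = L/(kA) = 0.028/(0.118×26.2) = 0.009057 K/W
R_outer film = 1/(h_o·A) = 1/(7.32×26.2) = 0.005214 K/W
Sum of known resistances R_other = 0.01427 K/W
Total R = ΔT/Q = 29/494 = 0.0587 K/W
R_glass-fibre batt = R_total − R_other = 0.04443 K/W
k = L/(R·A) = 0.055/(0.04443×26.2)

k ≈ 0.0472 W/(m·K)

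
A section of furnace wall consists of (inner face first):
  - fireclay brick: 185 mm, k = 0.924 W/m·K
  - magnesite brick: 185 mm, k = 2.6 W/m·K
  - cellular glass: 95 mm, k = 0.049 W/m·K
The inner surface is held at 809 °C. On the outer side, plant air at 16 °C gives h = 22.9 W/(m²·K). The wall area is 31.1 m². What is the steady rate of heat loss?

Q ≈ 10900 W

Model the wall as resistances in series:
R_fireclay brick = L/(kA) = 0.185/(0.924×31.1) = 0.006438 K/W
R_magnesite brick = L/(kA) = 0.185/(2.6×31.1) = 0.002288 K/W
R_cellular glass = L/(kA) = 0.095/(0.049×31.1) = 0.06234 K/W
R_outer film = 1/(h_o·A) = 1/(22.9×31.1) = 0.001404 K/W
R_total = 0.07247 K/W
Q = ΔT / R_total = 793 / 0.07247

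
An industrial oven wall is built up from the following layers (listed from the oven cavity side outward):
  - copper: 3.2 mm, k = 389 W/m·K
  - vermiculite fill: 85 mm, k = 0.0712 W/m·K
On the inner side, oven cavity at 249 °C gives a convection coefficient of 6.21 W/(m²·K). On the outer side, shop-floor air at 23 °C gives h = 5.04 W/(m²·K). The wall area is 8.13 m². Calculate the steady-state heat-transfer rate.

Q ≈ 1180 W

Thermal resistances in series:
R_inner film = 1/(h_i·A) = 1/(6.21×8.13) = 0.01981 K/W
R_copper = L/(kA) = 0.0032/(389×8.13) = 1.012×10^-6 K/W
R_vermiculite fill = L/(kA) = 0.085/(0.0712×8.13) = 0.1468 K/W
R_outer film = 1/(h_o·A) = 1/(5.04×8.13) = 0.02441 K/W
R_total = 0.1911 K/W
Q = ΔT / R_total = 226 / 0.1911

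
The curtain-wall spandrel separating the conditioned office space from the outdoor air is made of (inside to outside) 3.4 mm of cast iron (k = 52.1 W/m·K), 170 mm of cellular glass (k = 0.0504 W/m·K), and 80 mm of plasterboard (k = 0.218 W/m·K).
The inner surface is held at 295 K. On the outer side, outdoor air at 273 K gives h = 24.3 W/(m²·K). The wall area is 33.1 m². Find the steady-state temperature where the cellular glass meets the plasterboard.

T ≈ 275 K

Using the resistance-network approach (series):
R_cast iron = L/(kA) = 0.0034/(52.1×33.1) = 1.972×10^-6 K/W
R_cellular glass = L/(kA) = 0.17/(0.0504×33.1) = 0.1019 K/W
R_plasterboard = L/(kA) = 0.08/(0.218×33.1) = 0.01109 K/W
R_outer film = 1/(h_o·A) = 1/(24.3×33.1) = 0.001243 K/W
R_total = 0.1142 K/W;  Q = ΔT/R_total = 22/0.1142 = 192.6 W
T_interface = T_inner − Q·ΣR(inner→interface) = 295 − 193×0.1019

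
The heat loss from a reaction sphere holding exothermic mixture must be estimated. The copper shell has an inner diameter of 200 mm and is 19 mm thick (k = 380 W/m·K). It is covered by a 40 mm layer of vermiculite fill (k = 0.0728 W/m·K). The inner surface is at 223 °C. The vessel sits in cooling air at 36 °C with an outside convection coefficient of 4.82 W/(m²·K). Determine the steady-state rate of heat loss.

Q ≈ 63.1 W

Radial (spherical) resistances in series:
R_copper shell = (1/0.1 − 1/0.119)/(4π×380) = 3.344×10^-4 K/W
R_vermiculite fill = (1/0.119 − 1/0.159)/(4π×0.0728) = 2.311 K/W
R_outer film = 1/(h·4πr_o²) = 1/(4.82×4π×0.159²) = 0.6531 K/W
R_total = 2.964 K/W
Q = ΔT/R_total = 187/2.964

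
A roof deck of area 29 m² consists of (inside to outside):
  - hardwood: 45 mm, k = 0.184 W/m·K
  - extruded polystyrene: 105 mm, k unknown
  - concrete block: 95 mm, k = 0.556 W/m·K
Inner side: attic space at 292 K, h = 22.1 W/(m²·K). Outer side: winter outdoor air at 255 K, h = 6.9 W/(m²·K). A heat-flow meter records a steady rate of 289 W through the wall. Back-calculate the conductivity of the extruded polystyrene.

Series thermal resistances:
R_inner film = 1/(h_i·A) = 1/(22.1×29) = 0.00156 K/W
R_hardwood = L/(kA) = 0.045/(0.184×29) = 0.008433 K/W
R_concrete block = L/(kA) = 0.095/(0.556×29) = 0.005892 K/W
R_outer film = 1/(h_o·A) = 1/(6.9×29) = 0.004998 K/W
Sum of known resistances R_other = 0.02088 K/W
Total R = ΔT/Q = 37/289 = 0.128 K/W
R_extruded polystyrene = R_total − R_other = 0.1071 K/W
k = L/(R·A) = 0.105/(0.1071×29)

k ≈ 0.0338 W/(m·K)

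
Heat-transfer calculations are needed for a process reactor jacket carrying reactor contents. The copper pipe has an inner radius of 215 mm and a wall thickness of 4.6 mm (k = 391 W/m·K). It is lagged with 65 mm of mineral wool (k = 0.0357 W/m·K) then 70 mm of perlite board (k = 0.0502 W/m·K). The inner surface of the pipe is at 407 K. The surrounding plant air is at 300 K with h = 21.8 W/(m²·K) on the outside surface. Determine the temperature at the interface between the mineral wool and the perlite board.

Treating each annulus and film as a series resistance:
R_copper pipe wall = ln(219.6/215)/(2π×391×1) = 8.617×10^-6 K/W
R_mineral wool = ln(284.6/219.6)/(2π×0.0357×1) = 1.156 K/W
R_perlite board = ln(354.6/284.6)/(2π×0.0502×1) = 0.6972 K/W
R_outer film = 1/(h_o·2πr_oL) = 1/(21.8×2π×0.3546×1) = 0.02059 K/W
R_total = 1.874 K/W
Q = ΔT/R_total = 107/1.874
Q = 57.1 W/m
T_interface = T_inner − Q·ΣR(inner→interface) = 407 − 57.1×1.156

T ≈ 341 K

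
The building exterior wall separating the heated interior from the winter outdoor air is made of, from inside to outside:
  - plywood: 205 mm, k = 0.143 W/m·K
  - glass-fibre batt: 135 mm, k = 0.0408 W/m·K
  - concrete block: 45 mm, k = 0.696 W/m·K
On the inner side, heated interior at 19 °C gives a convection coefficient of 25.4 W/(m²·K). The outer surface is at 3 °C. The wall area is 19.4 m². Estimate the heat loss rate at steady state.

Thermal resistances in series:
R_inner film = 1/(h_i·A) = 1/(25.4×19.4) = 0.002029 K/W
R_plywood = L/(kA) = 0.205/(0.143×19.4) = 0.0739 K/W
R_glass-fibre batt = L/(kA) = 0.135/(0.0408×19.4) = 0.1706 K/W
R_concrete block = L/(kA) = 0.045/(0.696×19.4) = 0.003333 K/W
R_total = 0.2498 K/W
Q = ΔT / R_total = 16 / 0.2498

Q ≈ 64 W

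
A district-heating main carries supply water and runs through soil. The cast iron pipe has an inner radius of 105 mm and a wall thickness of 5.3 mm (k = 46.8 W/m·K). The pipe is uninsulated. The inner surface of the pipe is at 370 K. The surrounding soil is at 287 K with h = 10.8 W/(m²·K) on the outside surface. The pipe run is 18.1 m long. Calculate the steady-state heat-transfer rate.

For a radial system each layer contributes R = ln(r_out/r_in)/(2πkL); films add R = 1/(hA).
R_cast iron pipe wall = ln(110.3/105)/(2π×46.8×18.1) = 9.252×10^-6 K/W
R_outer film = 1/(h_o·2πr_oL) = 1/(10.8×2π×0.1103×18.1) = 0.007381 K/W
R_total = 0.007391 K/W
Q = ΔT/R_total = 83/0.007391

Q ≈ 11200 W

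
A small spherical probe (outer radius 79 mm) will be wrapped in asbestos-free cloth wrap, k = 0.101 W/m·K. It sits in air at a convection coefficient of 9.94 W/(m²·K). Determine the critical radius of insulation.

For a sphere r_cr = 2k/h = 2×0.101/9.94
r_cr = 20.3 mm; since the bare radius (79 mm) is above r_cr, any added insulation will reduce heat loss.

r_cr ≈ 20.3 mm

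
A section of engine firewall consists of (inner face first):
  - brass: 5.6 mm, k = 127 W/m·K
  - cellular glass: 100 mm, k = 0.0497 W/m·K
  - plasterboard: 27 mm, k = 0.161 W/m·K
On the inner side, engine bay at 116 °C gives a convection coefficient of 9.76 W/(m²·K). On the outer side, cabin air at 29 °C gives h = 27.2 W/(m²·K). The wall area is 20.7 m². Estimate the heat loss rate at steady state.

Model the wall as resistances in series:
R_inner film = 1/(h_i·A) = 1/(9.76×20.7) = 0.00495 K/W
R_brass = L/(kA) = 0.0056/(127×20.7) = 2.13×10^-6 K/W
R_cellular glass = L/(kA) = 0.1/(0.0497×20.7) = 0.0972 K/W
R_plasterboard = L/(kA) = 0.027/(0.161×20.7) = 0.008102 K/W
R_outer film = 1/(h_o·A) = 1/(27.2×20.7) = 0.001776 K/W
R_total = 0.112 K/W
Q = ΔT / R_total = 87 / 0.112

Q ≈ 777 W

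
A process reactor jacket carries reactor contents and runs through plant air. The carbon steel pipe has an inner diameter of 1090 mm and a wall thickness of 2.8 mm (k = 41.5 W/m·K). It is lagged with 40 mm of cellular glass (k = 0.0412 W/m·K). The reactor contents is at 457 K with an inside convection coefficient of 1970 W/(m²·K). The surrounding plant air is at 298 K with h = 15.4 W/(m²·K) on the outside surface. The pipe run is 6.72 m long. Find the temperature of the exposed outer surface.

Cylindrical conduction, so R = ln(r₂/r₁)/(2πkL) per layer, in series:
R_inner film = 1/(h_i·2πr₁L) = 1/(1970×2π×0.545×6.72) = 2.206×10^-5 K/W
R_carbon steel pipe wall = ln(547.8/545)/(2π×41.5×6.72) = 2.924×10^-6 K/W
R_cellular glass = ln(587.8/547.8)/(2π×0.0412×6.72) = 0.04051 K/W
R_outer film = 1/(h_o·2πr_oL) = 1/(15.4×2π×0.5878×6.72) = 0.002616 K/W
R_total = 0.04315 K/W
Q = ΔT/R_total = 159/0.04315
Q = 3680 W
T_interface = T_inner − Q·ΣR(inner→interface) = 457 − 3680×0.04054

T ≈ 308 K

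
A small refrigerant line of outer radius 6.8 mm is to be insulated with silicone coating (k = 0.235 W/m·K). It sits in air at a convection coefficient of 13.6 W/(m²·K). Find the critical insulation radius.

For a cylinder r_cr = k/h = 0.235/13.6
r_cr = 17.3 mm; since the bare radius (6.8 mm) is below r_cr, adding a thin layer of insulation will *increase* heat loss.

r_cr ≈ 17.3 mm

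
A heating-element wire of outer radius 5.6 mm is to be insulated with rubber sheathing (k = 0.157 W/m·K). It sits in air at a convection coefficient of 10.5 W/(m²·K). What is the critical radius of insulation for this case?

For a cylinder r_cr = k/h = 0.157/10.5
r_cr = 15 mm; since the bare radius (5.6 mm) is below r_cr, adding a thin layer of insulation will *increase* heat loss.

r_cr ≈ 15 mm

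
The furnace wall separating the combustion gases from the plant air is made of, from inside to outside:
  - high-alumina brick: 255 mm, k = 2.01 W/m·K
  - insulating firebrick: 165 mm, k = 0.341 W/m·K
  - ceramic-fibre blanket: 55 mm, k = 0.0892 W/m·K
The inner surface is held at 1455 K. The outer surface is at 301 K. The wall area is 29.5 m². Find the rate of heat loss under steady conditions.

Q ≈ 27700 W

Treating each layer as a thermal resistance in series:
R_high-alumina brick = L/(kA) = 0.255/(2.01×29.5) = 0.004301 K/W
R_insulating firebrick = L/(kA) = 0.165/(0.341×29.5) = 0.0164 K/W
R_ceramic-fibre blanket = L/(kA) = 0.055/(0.0892×29.5) = 0.0209 K/W
R_total = 0.0416 K/W
Q = ΔT / R_total = 1154 / 0.0416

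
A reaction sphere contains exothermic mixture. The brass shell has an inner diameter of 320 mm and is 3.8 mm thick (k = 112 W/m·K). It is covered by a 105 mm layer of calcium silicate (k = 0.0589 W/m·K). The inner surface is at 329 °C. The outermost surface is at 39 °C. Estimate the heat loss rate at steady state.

Each spherical layer contributes R = (1/r_i − 1/r_o)/(4πk):
R_brass shell = (1/0.16 − 1/0.1638)/(4π×112) = 1.03×10^-4 K/W
R_calcium silicate = (1/0.1638 − 1/0.2688)/(4π×0.0589) = 3.222 K/W
R_total = 3.222 K/W
Q = ΔT/R_total = 290/3.222

Q ≈ 90 W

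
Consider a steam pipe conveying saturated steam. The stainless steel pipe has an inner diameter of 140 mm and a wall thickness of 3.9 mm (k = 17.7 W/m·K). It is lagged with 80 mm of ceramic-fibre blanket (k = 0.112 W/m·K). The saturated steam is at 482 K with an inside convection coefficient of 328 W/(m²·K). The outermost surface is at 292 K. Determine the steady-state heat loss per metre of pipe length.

q′ ≈ 181 W/m

Treating each annulus and film as a series resistance:
R_inner film = 1/(h_i·2πr₁L) = 1/(328×2π×0.07×1) = 0.006932 K/W
R_stainless steel pipe wall = ln(73.9/70)/(2π×17.7×1) = 4.875×10^-4 K/W
R_ceramic-fibre blanket = ln(153.9/73.9)/(2π×0.112×1) = 1.042 K/W
R_total = 1.05 K/W
Q = ΔT/R_total = 190/1.05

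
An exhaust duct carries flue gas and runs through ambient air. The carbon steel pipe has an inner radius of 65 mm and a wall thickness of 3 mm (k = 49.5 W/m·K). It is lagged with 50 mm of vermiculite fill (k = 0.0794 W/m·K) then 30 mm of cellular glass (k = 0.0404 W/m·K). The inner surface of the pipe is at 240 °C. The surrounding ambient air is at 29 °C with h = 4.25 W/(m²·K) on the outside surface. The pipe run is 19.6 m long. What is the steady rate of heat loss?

Q ≈ 1840 W

Cylindrical conduction, so R = ln(r₂/r₁)/(2πkL) per layer, in series:
R_carbon steel pipe wall = ln(68/65)/(2π×49.5×19.6) = 7.402×10^-6 K/W
R_vermiculite fill = ln(118/68)/(2π×0.0794×19.6) = 0.05637 K/W
R_cellular glass = ln(148/118)/(2π×0.0404×19.6) = 0.04553 K/W
R_outer film = 1/(h_o·2πr_oL) = 1/(4.25×2π×0.148×19.6) = 0.01291 K/W
R_total = 0.1148 K/W
Q = ΔT/R_total = 211/0.1148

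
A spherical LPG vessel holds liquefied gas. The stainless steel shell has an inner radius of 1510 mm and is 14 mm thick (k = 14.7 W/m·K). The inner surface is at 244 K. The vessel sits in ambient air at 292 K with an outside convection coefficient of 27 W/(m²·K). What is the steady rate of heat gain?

For a spherical shell R = (1/r₁ − 1/r₂)/(4πk); film R = 1/(h·4πr²). In series:
R_stainless steel shell = (1/1.51 − 1/1.524)/(4π×14.7) = 3.293×10^-5 K/W
R_outer film = 1/(h·4πr_o²) = 1/(27×4π×1.524²) = 0.001269 K/W
R_total = 0.001302 K/W
Q = ΔT/R_total = 48/0.001302

Q ≈ 36900 W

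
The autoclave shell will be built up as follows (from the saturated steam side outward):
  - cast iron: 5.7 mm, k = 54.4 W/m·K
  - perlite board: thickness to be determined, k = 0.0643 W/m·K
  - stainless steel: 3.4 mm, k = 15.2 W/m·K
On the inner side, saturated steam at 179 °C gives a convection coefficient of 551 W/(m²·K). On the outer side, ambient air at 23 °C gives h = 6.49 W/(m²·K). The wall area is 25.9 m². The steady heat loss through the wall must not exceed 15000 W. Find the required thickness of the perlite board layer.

L ≈ 7.27 mm

Using the resistance-network approach (series):
R_inner film = 1/(h_i·A) = 1/(551×25.9) = 7.007×10^-5 K/W
R_cast iron = L/(kA) = 0.0057/(54.4×25.9) = 4.046×10^-6 K/W
R_stainless steel = L/(kA) = 0.0034/(15.2×25.9) = 8.636×10^-6 K/W
R_outer film = 1/(h_o·A) = 1/(6.49×25.9) = 0.005949 K/W
Sum of the known resistances R_other = 0.006032 K/W
Required total resistance R_tot = ΔT/Q_allow = 156/15000 = 0.0104 K/W
R_perlite board = R_tot − R_other = 0.004368 K/W
L = R·k·A = 0.004368×0.0643×25.9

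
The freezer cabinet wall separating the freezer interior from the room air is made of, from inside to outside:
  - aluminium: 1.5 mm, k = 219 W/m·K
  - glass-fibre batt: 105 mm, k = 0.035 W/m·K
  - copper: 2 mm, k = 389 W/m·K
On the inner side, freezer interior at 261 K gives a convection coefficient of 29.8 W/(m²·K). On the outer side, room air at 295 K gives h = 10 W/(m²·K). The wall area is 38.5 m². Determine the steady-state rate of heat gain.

Model the wall as resistances in series:
R_inner film = 1/(h_i·A) = 1/(29.8×38.5) = 8.716×10^-4 K/W
R_aluminium = L/(kA) = 0.0015/(219×38.5) = 1.779×10^-7 K/W
R_glass-fibre batt = L/(kA) = 0.105/(0.035×38.5) = 0.07792 K/W
R_copper = L/(kA) = 0.002/(389×38.5) = 1.335×10^-7 K/W
R_outer film = 1/(h_o·A) = 1/(10×38.5) = 0.002597 K/W
R_total = 0.08139 K/W
Q = ΔT / R_total = 34 / 0.08139

Q ≈ 418 W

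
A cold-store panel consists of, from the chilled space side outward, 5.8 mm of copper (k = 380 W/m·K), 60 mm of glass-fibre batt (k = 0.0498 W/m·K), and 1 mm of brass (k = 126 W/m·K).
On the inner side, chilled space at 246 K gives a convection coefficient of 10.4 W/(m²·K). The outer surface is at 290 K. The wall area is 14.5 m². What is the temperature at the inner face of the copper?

T ≈ 249 K

Treating each layer as a thermal resistance in series:
R_inner film = 1/(h_i·A) = 1/(10.4×14.5) = 0.006631 K/W
R_copper = L/(kA) = 0.0058/(380×14.5) = 1.053×10^-6 K/W
R_glass-fibre batt = L/(kA) = 0.06/(0.0498×14.5) = 0.08309 K/W
R_brass = L/(kA) = 0.001/(126×14.5) = 5.473×10^-7 K/W
R_total = 0.08972 K/W;  Q = ΔT/R_total = 44/0.08972 = 490.4 W
T_interface = T_inner + Q·ΣR(inner→interface) = 246 + 490×0.006631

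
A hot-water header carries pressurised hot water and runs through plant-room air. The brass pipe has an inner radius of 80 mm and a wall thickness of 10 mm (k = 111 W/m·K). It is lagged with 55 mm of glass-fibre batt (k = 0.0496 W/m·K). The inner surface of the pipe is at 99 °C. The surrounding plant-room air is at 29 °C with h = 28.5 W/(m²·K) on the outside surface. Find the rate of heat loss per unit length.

Radial resistances (cylindrical: R_cond = ln(r_o/r_i)/(2πkL), R_conv = 1/(h·2πrL)):
R_brass pipe wall = ln(90/80)/(2π×111×1) = 1.689×10^-4 K/W
R_glass-fibre batt = ln(145/90)/(2π×0.0496×1) = 1.53 K/W
R_outer film = 1/(h_o·2πr_oL) = 1/(28.5×2π×0.145×1) = 0.03851 K/W
R_total = 1.569 K/W
Q = ΔT/R_total = 70/1.569

q′ ≈ 44.6 W/m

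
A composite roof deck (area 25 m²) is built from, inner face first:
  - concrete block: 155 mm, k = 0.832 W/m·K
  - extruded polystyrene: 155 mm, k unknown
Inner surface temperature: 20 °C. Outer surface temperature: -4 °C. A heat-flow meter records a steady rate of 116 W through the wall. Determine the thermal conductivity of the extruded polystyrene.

k ≈ 0.0311 W/(m·K)

Series thermal resistances:
R_concrete block = L/(kA) = 0.155/(0.832×25) = 0.007452 K/W
Sum of known resistances R_other = 0.007452 K/W
Total R = ΔT/Q = 24/116 = 0.2069 K/W
R_extruded polystyrene = R_total − R_other = 0.1994 K/W
k = L/(R·A) = 0.155/(0.1994×25)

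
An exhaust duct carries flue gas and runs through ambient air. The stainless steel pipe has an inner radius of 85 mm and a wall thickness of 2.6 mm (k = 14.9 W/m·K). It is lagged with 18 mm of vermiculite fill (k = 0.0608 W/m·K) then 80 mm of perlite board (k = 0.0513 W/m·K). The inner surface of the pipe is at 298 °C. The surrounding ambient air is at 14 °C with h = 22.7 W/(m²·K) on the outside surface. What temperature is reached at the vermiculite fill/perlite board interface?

T ≈ 237 °C

Radial resistances (cylindrical: R_cond = ln(r_o/r_i)/(2πkL), R_conv = 1/(h·2πrL)):
R_stainless steel pipe wall = ln(87.6/85)/(2π×14.9×1) = 3.218×10^-4 K/W
R_vermiculite fill = ln(105.6/87.6)/(2π×0.0608×1) = 0.4892 K/W
R_perlite board = ln(185.6/105.6)/(2π×0.0513×1) = 1.75 K/W
R_outer film = 1/(h_o·2πr_oL) = 1/(22.7×2π×0.1856×1) = 0.03778 K/W
R_total = 2.277 K/W
Q = ΔT/R_total = 284/2.277
Q = 125 W/m
T_interface = T_inner − Q·ΣR(inner→interface) = 298 − 125×0.4895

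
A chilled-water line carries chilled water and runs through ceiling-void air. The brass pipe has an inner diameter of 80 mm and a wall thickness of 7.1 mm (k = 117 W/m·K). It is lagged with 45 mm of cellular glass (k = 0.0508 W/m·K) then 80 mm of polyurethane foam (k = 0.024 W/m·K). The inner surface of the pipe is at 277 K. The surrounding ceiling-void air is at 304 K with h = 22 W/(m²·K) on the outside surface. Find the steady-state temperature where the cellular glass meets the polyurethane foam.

T ≈ 286 K

Treating each annulus and film as a series resistance:
R_brass pipe wall = ln(47.1/40)/(2π×117×1) = 2.223×10^-4 K/W
R_cellular glass = ln(92.1/47.1)/(2π×0.0508×1) = 2.101 K/W
R_polyurethane foam = ln(172.1/92.1)/(2π×0.024×1) = 4.146 K/W
R_outer film = 1/(h_o·2πr_oL) = 1/(22×2π×0.1721×1) = 0.04204 K/W
R_total = 6.289 K/W
Q = ΔT/R_total = 27/6.289
Q = 4.29 W/m
T_interface = T_inner + Q·ΣR(inner→interface) = 277 + 4.29×2.101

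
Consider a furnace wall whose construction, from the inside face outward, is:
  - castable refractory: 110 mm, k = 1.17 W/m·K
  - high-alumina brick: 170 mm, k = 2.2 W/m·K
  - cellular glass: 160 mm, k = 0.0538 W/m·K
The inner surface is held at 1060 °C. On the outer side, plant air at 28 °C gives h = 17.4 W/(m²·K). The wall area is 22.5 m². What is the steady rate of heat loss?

Treating each layer as a thermal resistance in series:
R_castable refractory = L/(kA) = 0.11/(1.17×22.5) = 0.004179 K/W
R_high-alumina brick = L/(kA) = 0.17/(2.2×22.5) = 0.003434 K/W
R_cellular glass = L/(kA) = 0.16/(0.0538×22.5) = 0.1322 K/W
R_outer film = 1/(h_o·A) = 1/(17.4×22.5) = 0.002554 K/W
R_total = 0.1423 K/W
Q = ΔT / R_total = 1032 / 0.1423

Q ≈ 7250 W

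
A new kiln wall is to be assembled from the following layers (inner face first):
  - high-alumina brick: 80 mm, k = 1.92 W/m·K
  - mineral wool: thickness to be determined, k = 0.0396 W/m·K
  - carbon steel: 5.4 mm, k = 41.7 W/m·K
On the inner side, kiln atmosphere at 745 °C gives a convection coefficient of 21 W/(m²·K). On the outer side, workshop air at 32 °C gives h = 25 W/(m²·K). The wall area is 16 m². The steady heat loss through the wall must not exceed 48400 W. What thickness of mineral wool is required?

Series thermal resistances:
R_inner film = 1/(h_i·A) = 1/(21×16) = 0.002976 K/W
R_high-alumina brick = L/(kA) = 0.08/(1.92×16) = 0.002604 K/W
R_carbon steel = L/(kA) = 0.0054/(41.7×16) = 8.094×10^-6 K/W
R_outer film = 1/(h_o·A) = 1/(25×16) = 0.0025 K/W
Sum of the known resistances R_other = 0.008088 K/W
Required total resistance R_tot = ΔT/Q_allow = 713/48400 = 0.01473 K/W
R_mineral wool = R_tot − R_other = 0.006643 K/W
L = R·k·A = 0.006643×0.0396×16

L ≈ 4.21 mm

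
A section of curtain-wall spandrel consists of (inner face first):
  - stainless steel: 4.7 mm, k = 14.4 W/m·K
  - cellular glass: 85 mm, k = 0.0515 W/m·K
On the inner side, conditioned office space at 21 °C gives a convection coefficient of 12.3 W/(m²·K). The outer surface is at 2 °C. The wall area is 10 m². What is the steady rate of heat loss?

Series thermal resistances:
R_inner film = 1/(h_i·A) = 1/(12.3×10) = 0.00813 K/W
R_stainless steel = L/(kA) = 0.0047/(14.4×10) = 3.264×10^-5 K/W
R_cellular glass = L/(kA) = 0.085/(0.0515×10) = 0.165 K/W
R_total = 0.1732 K/W
Q = ΔT / R_total = 19 / 0.1732

Q ≈ 110 W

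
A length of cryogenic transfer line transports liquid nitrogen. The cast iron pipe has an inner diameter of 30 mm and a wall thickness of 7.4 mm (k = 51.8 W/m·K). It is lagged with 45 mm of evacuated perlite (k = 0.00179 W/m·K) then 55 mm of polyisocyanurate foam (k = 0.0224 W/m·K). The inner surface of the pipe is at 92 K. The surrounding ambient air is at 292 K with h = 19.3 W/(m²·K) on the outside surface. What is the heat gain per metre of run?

q′ ≈ 1.96 W/m

Per-layer cylindrical resistances, series-summed:
R_cast iron pipe wall = ln(22.4/15)/(2π×51.8×1) = 0.001232 K/W
R_evacuated perlite = ln(67.4/22.4)/(2π×0.00179×1) = 97.95 K/W
R_polyisocyanurate foam = ln(122.4/67.4)/(2π×0.0224×1) = 4.239 K/W
R_outer film = 1/(h_o·2πr_oL) = 1/(19.3×2π×0.1224×1) = 0.06737 K/W
R_total = 102.3 K/W
Q = ΔT/R_total = 200/102.3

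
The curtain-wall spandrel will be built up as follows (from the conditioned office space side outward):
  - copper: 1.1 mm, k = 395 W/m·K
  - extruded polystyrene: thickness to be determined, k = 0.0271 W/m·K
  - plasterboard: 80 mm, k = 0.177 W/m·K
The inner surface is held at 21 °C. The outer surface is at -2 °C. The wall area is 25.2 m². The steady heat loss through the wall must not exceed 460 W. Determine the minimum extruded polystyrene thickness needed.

L ≈ 21.9 mm

Treating each layer as a thermal resistance in series:
R_copper = L/(kA) = 0.0011/(395×25.2) = 1.105×10^-7 K/W
R_plasterboard = L/(kA) = 0.08/(0.177×25.2) = 0.01794 K/W
Sum of the known resistances R_other = 0.01794 K/W
Required total resistance R_tot = ΔT/Q_allow = 23/460 = 0.05 K/W
R_extruded polystyrene = R_tot − R_other = 0.03206 K/W
L = R·k·A = 0.03206×0.0271×25.2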